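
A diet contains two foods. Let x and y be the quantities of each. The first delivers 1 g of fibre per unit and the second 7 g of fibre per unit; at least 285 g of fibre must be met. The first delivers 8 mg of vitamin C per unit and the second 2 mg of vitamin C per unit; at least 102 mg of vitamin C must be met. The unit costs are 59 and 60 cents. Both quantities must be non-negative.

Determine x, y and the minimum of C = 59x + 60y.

x = 8/3, y = 121/3, minimum C = 7732/3

Vertices and C = 59x + 60y:
  (0, 51) → C = 3060
  (285, 0) → C = 16815
  (8/3, 121/3) → C = 7732/3
The feasible region is unbounded (it extends along (0, 1), (1, 0)), but C strictly increases along every unbounded feasible direction, so there is no improving ray and the minimum is attained at a vertex.

The binding constraints are x + 7y = 285 and 8x + 2y = 102.
Solving simultaneously gives x = 8/3, y = 121/3.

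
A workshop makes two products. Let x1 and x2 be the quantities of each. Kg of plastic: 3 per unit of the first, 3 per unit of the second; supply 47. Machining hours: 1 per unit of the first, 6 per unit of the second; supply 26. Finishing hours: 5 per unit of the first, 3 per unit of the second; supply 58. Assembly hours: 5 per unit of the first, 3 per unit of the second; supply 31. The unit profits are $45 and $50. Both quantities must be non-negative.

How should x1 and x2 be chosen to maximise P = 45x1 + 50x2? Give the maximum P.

x1 = 4, x2 = 11/3, maximum P = 1090/3

Feasible corners and P = 45x1 + 50x2:
  (0, 0) → P = 0
  (0, 13/3) → P = 650/3
  (31/5, 0) → P = 279
  (4, 11/3) → P = 1090/3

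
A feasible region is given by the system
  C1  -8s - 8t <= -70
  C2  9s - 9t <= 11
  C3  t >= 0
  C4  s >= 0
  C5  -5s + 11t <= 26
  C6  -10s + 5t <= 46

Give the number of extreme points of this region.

3

Of the 15 pairwise boundary intersections, those satisfying every inequality are:
  (359/72, 271/72)
  (281/64, 279/64)
  (355/54, 289/54)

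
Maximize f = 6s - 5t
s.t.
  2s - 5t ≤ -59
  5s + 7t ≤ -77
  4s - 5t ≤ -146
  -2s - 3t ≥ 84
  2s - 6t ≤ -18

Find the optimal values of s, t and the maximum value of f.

s = -39, t = -2, maximum f = -224

Feasible corners and f = 6s - 5t:
  (-87/2, -28/5) → f = -233
  (-132, -41) → f = -587
  (-39, -2) → f = -224
The feasible region is unbounded (it extends along (-3, -1), (-3, 2)), but f strictly decreases along every unbounded feasible direction, so there is no improving ray and the maximum is attained at a vertex.

The optimum lies where 4s - 5t = -146 and -2s - 3t = 84.
Solving simultaneously gives s = -39, t = -2.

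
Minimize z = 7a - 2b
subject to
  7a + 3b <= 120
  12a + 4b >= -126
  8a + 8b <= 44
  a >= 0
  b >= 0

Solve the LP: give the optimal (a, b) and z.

Corner points and z = 7a - 2b:
  (0, 11/2) → z = -11
  (11/2, 0) → z = 77/2
  (0, 0) → z = 0

The binding constraints are 8a + 8b = 44 and a = 0.
Solving simultaneously gives a = 0, b = 11/2.

a = 0, b = 11/2, minimum z = -11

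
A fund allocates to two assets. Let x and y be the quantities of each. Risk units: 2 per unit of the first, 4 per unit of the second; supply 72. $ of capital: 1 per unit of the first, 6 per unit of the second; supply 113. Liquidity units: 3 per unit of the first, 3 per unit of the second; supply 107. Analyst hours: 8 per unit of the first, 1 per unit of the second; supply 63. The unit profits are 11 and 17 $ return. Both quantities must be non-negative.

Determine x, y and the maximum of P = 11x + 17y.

x = 6, y = 15, maximum P = 321

Vertices and P = 11x + 17y:
  (0, 0) → P = 0
  (0, 18) → P = 306
  (63/8, 0) → P = 693/8
  (6, 15) → P = 321

At the optimal vertex, 2x + 4y = 72 and 8x + y = 63.
Solving simultaneously gives x = 6, y = 15.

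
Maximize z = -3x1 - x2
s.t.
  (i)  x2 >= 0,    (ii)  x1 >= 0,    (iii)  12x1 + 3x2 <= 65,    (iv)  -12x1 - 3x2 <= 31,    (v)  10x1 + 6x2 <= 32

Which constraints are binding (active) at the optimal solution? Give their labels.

(i) and (ii)

Extreme points and z = -3x1 - x2:
  (0, 0) → z = 0
  (16/5, 0) → z = -48/5
  (0, 16/3) → z = -16/3

The maximum is at (0, 0). Substituting into each constraint, equality holds for (i) and (ii); the remaining constraints have slack.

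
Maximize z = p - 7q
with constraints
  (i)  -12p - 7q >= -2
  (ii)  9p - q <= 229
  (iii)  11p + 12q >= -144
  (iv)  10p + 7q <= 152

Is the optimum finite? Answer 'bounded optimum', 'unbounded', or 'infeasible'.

Corner points and z = p - 7q:
  (1032/67, -1750/67) → z = 13282/67
  (-75, 902/7) → z = -977
The feasible region has finitely many vertices and no improving ray; the maximum is 13282/67 at (1032/67, -1750/67).

bounded optimum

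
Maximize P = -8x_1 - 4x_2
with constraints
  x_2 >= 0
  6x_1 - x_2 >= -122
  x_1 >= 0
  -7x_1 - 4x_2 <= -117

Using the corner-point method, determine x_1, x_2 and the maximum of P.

x_1 = 0, x_2 = 117/4, maximum P = -117

Vertices and P = -8x_1 - 4x_2:
  (117/7, 0) → P = -936/7
  (0, 122) → P = -488
  (0, 117/4) → P = -117
The feasible region is unbounded (it extends along (1, 0), (1, 6)), but P strictly decreases along every unbounded feasible direction, so there is no improving ray and the maximum is attained at a vertex.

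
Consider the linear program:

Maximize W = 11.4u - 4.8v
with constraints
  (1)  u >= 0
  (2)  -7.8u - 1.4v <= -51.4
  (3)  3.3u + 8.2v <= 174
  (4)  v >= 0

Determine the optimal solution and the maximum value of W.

At the optimal vertex, 3.3u + 8.2v = 174 and v = 0.
Solving simultaneously gives u = 580/11, v = 0.

u = 580/11, v = 0, maximum W = 6612/11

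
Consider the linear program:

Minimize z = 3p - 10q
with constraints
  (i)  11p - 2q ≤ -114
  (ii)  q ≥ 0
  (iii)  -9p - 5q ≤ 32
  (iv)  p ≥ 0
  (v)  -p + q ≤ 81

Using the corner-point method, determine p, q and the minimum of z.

p = 16/3, q = 259/3, minimum z = -2542/3

Vertices and z = 3p - 10q:
  (0, 57) → z = -570
  (16/3, 259/3) → z = -2542/3
  (0, 81) → z = -810

At the optimal vertex, 11p - 2q = -114 and -p + q = 81.
Solving simultaneously gives p = 16/3, q = 259/3.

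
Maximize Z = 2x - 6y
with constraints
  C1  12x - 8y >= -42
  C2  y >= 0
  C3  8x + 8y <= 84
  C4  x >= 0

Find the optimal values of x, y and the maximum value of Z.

Extreme points and Z = 2x - 6y:
  (21/10, 42/5) → Z = -231/5
  (0, 21/4) → Z = -63/2
  (21/2, 0) → Z = 21
  (0, 0) → Z = 0

x = 21/2, y = 0, maximum Z = 21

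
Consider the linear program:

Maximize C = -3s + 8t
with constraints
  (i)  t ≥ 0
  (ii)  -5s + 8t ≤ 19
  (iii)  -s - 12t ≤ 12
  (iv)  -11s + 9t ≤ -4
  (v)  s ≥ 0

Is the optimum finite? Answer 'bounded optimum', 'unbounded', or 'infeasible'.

From the feasible point (4/11, 0), moving in the direction (8, 5) keeps every constraint satisfied while C increases without bound.

unbounded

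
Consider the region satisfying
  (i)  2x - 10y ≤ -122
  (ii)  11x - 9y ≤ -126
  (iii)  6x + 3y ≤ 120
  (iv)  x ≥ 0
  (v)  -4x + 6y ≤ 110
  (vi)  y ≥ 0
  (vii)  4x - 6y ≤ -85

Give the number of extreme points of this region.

Of the 20 pairwise boundary intersections, those satisfying every inequality are:
  (39/5, 353/15)
  (3/10, 431/30)
  (0, 55/3)
  (0, 85/6)

4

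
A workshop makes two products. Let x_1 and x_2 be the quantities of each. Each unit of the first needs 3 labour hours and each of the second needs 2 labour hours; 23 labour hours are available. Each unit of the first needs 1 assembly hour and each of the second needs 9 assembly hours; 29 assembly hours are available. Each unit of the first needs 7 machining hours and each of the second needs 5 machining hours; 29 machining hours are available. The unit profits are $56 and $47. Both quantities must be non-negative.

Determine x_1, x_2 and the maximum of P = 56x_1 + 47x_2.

At the optimal vertex, x_1 + 9x_2 = 29 and 7x_1 + 5x_2 = 29.
Solving simultaneously gives x_1 = 2, x_2 = 3.

x_1 = 2, x_2 = 3, maximum P = 253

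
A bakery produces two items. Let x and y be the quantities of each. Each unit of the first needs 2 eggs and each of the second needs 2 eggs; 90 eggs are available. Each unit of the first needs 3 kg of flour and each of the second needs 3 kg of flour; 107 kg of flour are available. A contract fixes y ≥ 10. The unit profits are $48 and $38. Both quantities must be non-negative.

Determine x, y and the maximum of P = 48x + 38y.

Extreme points and P = 48x + 38y:
  (0, 107/3) → P = 4066/3
  (0, 10) → P = 380
  (77/3, 10) → P = 1612

At the optimal vertex, 3x + 3y = 107 and y = 10.
Solving simultaneously gives x = 77/3, y = 10.

x = 77/3, y = 10, maximum P = 1612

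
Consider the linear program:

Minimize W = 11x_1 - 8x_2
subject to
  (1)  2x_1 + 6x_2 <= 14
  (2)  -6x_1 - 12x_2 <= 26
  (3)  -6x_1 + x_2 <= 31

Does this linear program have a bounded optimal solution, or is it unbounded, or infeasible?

Corner points and W = 11x_1 - 8x_2:
  (-86/19, 73/19) → W = -1530/19
  (-199/39, 5/13) → W = -2309/39
The feasible region has finitely many vertices and no improving ray; the minimum is -1530/19 at (-86/19, 73/19).

bounded optimum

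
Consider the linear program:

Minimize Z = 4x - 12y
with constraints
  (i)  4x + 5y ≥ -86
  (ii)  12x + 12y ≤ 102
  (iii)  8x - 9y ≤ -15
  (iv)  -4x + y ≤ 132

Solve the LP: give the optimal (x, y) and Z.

Vertices and Z = 4x - 12y:
  (-849/76, -157/19) → Z = 1035/19
  (-373/12, 23/3) → Z = -649/3
  (123/34, 83/17) → Z = -750/17
  (-247/10, 166/5) → Z = -2486/5

x = -247/10, y = 166/5, minimum Z = -2486/5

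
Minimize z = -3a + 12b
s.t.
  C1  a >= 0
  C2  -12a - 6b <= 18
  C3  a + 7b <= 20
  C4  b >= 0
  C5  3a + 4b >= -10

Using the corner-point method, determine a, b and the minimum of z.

Vertices and z = -3a + 12b:
  (0, 20/7) → z = 240/7
  (0, 0) → z = 0
  (20, 0) → z = -60

The optimum lies where a + 7b = 20 and b = 0.
Solving simultaneously gives a = 20, b = 0.

a = 20, b = 0, minimum z = -60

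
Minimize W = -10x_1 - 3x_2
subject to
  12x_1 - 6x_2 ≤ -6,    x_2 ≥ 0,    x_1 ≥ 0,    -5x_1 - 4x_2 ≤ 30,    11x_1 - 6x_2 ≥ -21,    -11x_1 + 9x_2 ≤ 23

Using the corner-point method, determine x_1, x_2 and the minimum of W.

x_1 = 2, x_2 = 5, minimum W = -35

Feasible corners and W = -10x_1 - 3x_2:
  (0, 1) → W = -3
  (2, 5) → W = -35
  (0, 23/9) → W = -23/3

The binding constraints are 12x_1 - 6x_2 = -6 and -11x_1 + 9x_2 = 23.
Solving simultaneously gives x_1 = 2, x_2 = 5.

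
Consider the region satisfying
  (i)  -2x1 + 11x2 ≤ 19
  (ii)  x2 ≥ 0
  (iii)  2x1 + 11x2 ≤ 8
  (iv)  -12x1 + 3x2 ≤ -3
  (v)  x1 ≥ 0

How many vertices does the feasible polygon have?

3

Intersecting each pair of boundary lines and keeping only the points that satisfy every inequality leaves:
  (4, 0)
  (1/4, 0)
  (19/46, 15/23)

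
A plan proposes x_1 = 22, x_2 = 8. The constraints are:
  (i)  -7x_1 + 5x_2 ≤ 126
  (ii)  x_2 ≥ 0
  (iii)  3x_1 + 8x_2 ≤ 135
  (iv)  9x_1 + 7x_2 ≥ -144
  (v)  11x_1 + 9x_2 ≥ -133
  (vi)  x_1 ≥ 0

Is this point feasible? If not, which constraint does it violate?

feasible

(i): -114 ≤ 126 ✓
(ii): 8 ≥ 0 ✓
(iii): 130 ≤ 135 ✓
(iv): 254 ≥ -144 ✓
(v): 314 ≥ -133 ✓
(vi): 22 ≥ 0 ✓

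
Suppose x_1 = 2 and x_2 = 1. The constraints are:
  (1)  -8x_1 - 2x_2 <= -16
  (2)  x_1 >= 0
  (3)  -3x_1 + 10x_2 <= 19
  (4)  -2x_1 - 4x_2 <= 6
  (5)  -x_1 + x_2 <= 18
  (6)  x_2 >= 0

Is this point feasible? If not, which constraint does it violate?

feasible

(1): -18 ≤ -16 ✓
(2): 2 ≥ 0 ✓
(3): 4 ≤ 19 ✓
(4): -8 ≤ 6 ✓
(5): -1 ≤ 18 ✓
(6): 1 ≥ 0 ✓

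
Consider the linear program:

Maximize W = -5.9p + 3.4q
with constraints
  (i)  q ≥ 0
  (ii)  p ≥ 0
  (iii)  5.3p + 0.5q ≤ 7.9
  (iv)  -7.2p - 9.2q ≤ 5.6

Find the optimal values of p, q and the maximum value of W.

p = 0, q = 15.8, maximum W = 53.72

Corner points and W = -5.9p + 3.4q:
  (0, 0) → W = 0
  (79/53, 0) → W = -4661/530
  (0, 79/5) → W = 1343/25

The binding constraints are p = 0 and 5.3p + 0.5q = 7.9.
Solving simultaneously gives p = 0, q = 79/5.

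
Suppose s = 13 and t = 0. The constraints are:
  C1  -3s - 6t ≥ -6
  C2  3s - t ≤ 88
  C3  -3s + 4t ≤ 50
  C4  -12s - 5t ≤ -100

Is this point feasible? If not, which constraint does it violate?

Constraint C1: -3s - 6t = -39, which is not ≥ -6. All other constraints are satisfied.

not feasible — violates C1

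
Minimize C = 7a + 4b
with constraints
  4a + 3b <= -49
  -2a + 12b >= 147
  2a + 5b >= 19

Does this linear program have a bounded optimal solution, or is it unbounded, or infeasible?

From the feasible point (-151/7, 87/7), moving in the direction (-3, 4) keeps every constraint satisfied while C decreases without bound.

unbounded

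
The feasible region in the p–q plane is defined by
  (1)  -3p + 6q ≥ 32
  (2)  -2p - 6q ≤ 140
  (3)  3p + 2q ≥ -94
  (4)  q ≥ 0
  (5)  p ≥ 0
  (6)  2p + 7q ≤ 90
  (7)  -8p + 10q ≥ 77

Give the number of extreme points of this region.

Intersecting each pair of boundary lines and keeping only the points that satisfy every inequality leaves:
  (0, 90/7)
  (0, 77/10)
  (19/4, 23/2)

3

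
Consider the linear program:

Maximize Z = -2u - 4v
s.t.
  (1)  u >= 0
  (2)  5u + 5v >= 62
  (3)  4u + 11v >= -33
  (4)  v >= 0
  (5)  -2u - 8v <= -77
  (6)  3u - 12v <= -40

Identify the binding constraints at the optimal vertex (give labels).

Feasible corners and Z = -2u - 4v:
  (0, 62/5) → Z = -248/5
  (37/10, 87/10) → Z = -211/5
  (151/12, 311/48) → Z = -613/12
The feasible region is unbounded (it extends along (0, 1), (4, 1)), but Z strictly decreases along every unbounded feasible direction, so there is no improving ray and the maximum is attained at a vertex.

The maximum is at (37/10, 87/10). Substituting into each constraint, equality holds for (2) and (5); the remaining constraints have slack.

(2) and (5)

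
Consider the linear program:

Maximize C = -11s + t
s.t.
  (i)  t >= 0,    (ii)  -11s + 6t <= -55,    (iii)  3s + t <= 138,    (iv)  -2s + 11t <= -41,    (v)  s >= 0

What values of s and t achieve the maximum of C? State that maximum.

Feasible corners and C = -11s + t:
  (46, 0) → C = -506
  (41/2, 0) → C = -451/2
  (1559/35, 153/35) → C = -2428/5

The optimum lies where t = 0 and -2s + 11t = -41.
Solving simultaneously gives s = 41/2, t = 0.

s = 41/2, t = 0, maximum C = -451/2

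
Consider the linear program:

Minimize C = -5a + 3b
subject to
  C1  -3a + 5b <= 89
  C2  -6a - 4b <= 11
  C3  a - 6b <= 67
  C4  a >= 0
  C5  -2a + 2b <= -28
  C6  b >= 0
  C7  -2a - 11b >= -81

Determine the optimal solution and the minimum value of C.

a = 81/2, b = 0, minimum C = -405/2

Extreme points and C = -5a + 3b:
  (14, 0) → C = -70
  (235/13, 53/13) → C = -1016/13
  (81/2, 0) → C = -405/2

The optimum lies where b = 0 and -2a - 11b = -81.
Solving simultaneously gives a = 81/2, b = 0.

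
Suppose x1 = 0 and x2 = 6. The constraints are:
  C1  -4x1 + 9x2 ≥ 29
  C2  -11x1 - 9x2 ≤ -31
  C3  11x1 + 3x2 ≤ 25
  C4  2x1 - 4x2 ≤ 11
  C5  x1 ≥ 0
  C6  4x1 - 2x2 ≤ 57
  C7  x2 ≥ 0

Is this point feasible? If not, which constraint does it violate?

C1: 54 ≥ 29 ✓
C2: -54 ≤ -31 ✓
C3: 18 ≤ 25 ✓
C4: -24 ≤ 11 ✓
C5: 0 ≥ 0 ✓
C6: -12 ≤ 57 ✓
C7: 6 ≥ 0 ✓

feasible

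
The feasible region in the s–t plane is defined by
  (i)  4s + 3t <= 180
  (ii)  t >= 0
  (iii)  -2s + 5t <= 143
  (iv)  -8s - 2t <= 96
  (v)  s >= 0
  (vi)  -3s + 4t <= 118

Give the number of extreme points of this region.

The feasible vertices (each the meet of two boundaries and inside every other half-plane) are:
  (45, 0)
  (471/26, 466/13)
  (0, 0)
  (0, 143/5)

4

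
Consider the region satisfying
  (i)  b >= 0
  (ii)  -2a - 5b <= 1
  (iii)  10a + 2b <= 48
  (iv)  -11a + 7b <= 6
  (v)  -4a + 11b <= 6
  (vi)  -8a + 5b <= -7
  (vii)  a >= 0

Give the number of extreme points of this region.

Of the 21 pairwise boundary intersections, those satisfying every inequality are:
  (24/5, 0)
  (7/8, 0)
  (258/59, 126/59)
  (107/68, 19/17)

4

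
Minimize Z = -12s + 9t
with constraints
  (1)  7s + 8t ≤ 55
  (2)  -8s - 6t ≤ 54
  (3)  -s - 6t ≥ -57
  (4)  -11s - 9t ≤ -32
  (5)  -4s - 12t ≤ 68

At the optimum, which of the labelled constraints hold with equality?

(1) and (5)

Extreme points and Z = -12s + 9t:
  (-63/17, 172/17) → Z = 2304/17
  (301/13, -174/13) → Z = -5178/13
  (-107/19, 595/57) → Z = 3069/19
  (83/8, -73/8) → Z = -1653/8

The minimum is at (301/13, -174/13). Substituting into each constraint, equality holds for (1) and (5); the remaining constraints have slack.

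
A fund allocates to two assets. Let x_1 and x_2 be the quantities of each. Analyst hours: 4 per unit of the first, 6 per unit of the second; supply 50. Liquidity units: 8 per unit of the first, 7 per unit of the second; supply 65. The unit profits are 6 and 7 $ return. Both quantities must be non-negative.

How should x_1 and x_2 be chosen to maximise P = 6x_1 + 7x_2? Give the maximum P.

Feasible corners and P = 6x_1 + 7x_2:
  (0, 0) → P = 0
  (0, 25/3) → P = 175/3
  (65/8, 0) → P = 195/4
  (2, 7) → P = 61

x_1 = 2, x_2 = 7, maximum P = 61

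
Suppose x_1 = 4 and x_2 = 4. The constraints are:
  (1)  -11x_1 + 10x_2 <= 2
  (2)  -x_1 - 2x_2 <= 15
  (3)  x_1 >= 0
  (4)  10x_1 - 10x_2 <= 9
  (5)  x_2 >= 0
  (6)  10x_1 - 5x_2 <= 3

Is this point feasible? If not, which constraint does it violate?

Constraint (6): 10x_1 - 5x_2 = 20, which is not ≤ 3. All other constraints are satisfied.

not feasible — violates (6)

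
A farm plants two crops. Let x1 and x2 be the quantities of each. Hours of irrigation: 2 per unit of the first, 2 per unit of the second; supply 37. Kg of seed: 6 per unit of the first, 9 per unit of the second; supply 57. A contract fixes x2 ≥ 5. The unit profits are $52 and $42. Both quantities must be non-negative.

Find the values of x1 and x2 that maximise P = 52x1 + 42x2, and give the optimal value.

x1 = 2, x2 = 5, maximum P = 314

Corner points and P = 52x1 + 42x2:
  (0, 19/3) → P = 266
  (0, 5) → P = 210
  (2, 5) → P = 314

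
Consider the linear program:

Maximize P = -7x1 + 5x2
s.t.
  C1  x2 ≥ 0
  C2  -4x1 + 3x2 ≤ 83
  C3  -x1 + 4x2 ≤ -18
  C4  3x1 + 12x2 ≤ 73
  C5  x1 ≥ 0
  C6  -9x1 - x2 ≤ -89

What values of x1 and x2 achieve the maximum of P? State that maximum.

x1 = 18, x2 = 0, maximum P = -126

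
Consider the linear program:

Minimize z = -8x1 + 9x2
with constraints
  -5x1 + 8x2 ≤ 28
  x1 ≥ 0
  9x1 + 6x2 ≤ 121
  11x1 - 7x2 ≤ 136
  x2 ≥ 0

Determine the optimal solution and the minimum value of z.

x1 = 136/11, x2 = 0, minimum z = -1088/11

Extreme points and z = -8x1 + 9x2:
  (0, 7/2) → z = 63/2
  (400/51, 857/102) → z = 1313/102
  (0, 0) → z = 0
  (1663/129, 107/129) → z = -287/3
  (136/11, 0) → z = -1088/11

The optimum lies where 11x1 - 7x2 = 136 and x2 = 0.
Solving simultaneously gives x1 = 136/11, x2 = 0.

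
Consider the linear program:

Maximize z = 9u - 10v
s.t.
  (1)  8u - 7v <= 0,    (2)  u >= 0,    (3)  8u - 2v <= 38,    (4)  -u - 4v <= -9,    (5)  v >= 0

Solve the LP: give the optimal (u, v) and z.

u = 21/13, v = 24/13, maximum z = -51/13

Extreme points and z = 9u - 10v:
  (133/20, 38/5) → z = -323/20
  (21/13, 24/13) → z = -51/13
  (0, 9/4) → z = -45/2
The feasible region is unbounded (it extends along (0, 1), (1, 4)), but z strictly decreases along every unbounded feasible direction, so there is no improving ray and the maximum is attained at a vertex.

At the optimal vertex, 8u - 7v = 0 and -u - 4v = -9.
Solving simultaneously gives u = 21/13, v = 24/13.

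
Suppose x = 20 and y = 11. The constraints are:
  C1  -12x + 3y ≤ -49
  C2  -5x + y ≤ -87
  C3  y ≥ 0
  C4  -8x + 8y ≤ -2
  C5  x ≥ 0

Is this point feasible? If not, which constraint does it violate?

C1: -207 ≤ -49 ✓
C2: -89 ≤ -87 ✓
C3: 11 ≥ 0 ✓
C4: -72 ≤ -2 ✓
C5: 20 ≥ 0 ✓

feasible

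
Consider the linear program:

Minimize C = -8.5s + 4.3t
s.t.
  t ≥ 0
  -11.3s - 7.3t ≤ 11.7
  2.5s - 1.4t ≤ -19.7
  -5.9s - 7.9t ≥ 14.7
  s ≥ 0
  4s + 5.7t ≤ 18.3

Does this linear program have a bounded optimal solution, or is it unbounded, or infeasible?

infeasible

The boundaries s = 0 and 4s + 5.7t = 18.3 meet at (0, 61/19), but that point violates 2.5s - 1.4t ≤ -19.7. Every candidate vertex is excluded by some other constraint, so the feasible region is empty.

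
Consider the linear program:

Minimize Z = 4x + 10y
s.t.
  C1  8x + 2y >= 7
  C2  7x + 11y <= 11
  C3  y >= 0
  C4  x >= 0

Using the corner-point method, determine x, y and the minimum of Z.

Extreme points and Z = 4x + 10y:
  (55/74, 39/74) → Z = 305/37
  (7/8, 0) → Z = 7/2
  (11/7, 0) → Z = 44/7

The optimum lies where 8x + 2y = 7 and y = 0.
Solving simultaneously gives x = 7/8, y = 0.

x = 7/8, y = 0, minimum Z = 7/2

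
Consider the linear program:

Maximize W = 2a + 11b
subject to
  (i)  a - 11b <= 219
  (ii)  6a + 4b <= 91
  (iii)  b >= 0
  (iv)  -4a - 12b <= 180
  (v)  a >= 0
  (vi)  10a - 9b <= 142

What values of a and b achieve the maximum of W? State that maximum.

The binding constraints are 6a + 4b = 91 and a = 0.
Solving simultaneously gives a = 0, b = 91/4.

a = 0, b = 91/4, maximum W = 1001/4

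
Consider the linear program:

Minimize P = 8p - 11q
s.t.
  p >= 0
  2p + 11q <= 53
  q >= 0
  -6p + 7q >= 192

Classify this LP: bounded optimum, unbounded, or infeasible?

infeasible

The boundaries p = 0 and 2p + 11q = 53 meet at (0, 53/11), but that point violates -6p + 7q ≥ 192. Every candidate vertex is excluded by some other constraint, so the feasible region is empty.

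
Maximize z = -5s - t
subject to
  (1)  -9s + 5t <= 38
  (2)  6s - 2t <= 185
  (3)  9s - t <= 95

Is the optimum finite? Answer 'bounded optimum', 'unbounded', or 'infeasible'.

unbounded

From the feasible point (57/4, 133/4), moving in the direction (-5, -9) keeps every constraint satisfied while z increases without bound.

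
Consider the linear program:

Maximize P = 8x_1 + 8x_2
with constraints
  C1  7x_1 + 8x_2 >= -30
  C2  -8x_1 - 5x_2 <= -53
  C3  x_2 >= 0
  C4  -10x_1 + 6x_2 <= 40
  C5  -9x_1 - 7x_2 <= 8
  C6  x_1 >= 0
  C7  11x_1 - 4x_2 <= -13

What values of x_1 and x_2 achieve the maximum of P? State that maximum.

Vertices and P = 8x_1 + 8x_2:
  (59/49, 425/49) → P = 3872/49
  (49/29, 229/29) → P = 2224/29
  (41/13, 155/13) → P = 1568/13

At the optimal vertex, -10x_1 + 6x_2 = 40 and 11x_1 - 4x_2 = -13.
Solving simultaneously gives x_1 = 41/13, x_2 = 155/13.

x_1 = 41/13, x_2 = 155/13, maximum P = 1568/13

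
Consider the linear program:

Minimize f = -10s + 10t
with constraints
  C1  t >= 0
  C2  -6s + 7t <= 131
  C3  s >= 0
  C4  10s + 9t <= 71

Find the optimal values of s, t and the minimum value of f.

s = 71/10, t = 0, minimum f = -71

Feasible corners and f = -10s + 10t:
  (0, 0) → f = 0
  (71/10, 0) → f = -71
  (0, 71/9) → f = 710/9

At the optimal vertex, t = 0 and 10s + 9t = 71.
Solving simultaneously gives s = 71/10, t = 0.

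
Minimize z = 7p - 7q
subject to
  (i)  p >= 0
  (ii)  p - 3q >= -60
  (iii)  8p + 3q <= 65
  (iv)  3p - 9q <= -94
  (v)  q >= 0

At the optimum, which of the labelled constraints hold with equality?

(i) and (ii)

Vertices and z = 7p - 7q:
  (0, 20) → z = -140
  (0, 94/9) → z = -658/9
  (5/9, 545/27) → z = -3710/27
  (101/27, 947/81) → z = -4508/81

The minimum is at (0, 20). Substituting into each constraint, equality holds for (i) and (ii); the remaining constraints have slack.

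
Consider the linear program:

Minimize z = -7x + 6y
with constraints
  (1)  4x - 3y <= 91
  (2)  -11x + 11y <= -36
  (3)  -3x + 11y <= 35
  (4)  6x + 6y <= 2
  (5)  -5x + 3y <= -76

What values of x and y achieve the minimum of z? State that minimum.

At the optimal vertex, 4x - 3y = 91 and -5x + 3y = -76.
Solving simultaneously gives x = -15, y = -151/3.

x = -15, y = -151/3, minimum z = -197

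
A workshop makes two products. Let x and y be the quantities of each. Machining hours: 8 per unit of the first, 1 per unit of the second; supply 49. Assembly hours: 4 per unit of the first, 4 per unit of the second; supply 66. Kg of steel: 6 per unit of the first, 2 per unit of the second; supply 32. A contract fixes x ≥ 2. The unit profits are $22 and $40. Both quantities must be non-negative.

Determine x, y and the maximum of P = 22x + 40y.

x = 2, y = 10, maximum P = 444

Vertices and P = 22x + 40y:
  (16/3, 0) → P = 352/3
  (2, 0) → P = 44
  (2, 10) → P = 444

The binding constraints are 6x + 2y = 32 and x = 2.
Solving simultaneously gives x = 2, y = 10.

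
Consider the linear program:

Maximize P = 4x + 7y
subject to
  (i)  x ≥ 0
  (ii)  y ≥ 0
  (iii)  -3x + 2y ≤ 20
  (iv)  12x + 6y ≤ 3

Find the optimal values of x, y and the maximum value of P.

The binding constraints are x = 0 and 12x + 6y = 3.
Solving simultaneously gives x = 0, y = 1/2.

x = 0, y = 1/2, maximum P = 7/2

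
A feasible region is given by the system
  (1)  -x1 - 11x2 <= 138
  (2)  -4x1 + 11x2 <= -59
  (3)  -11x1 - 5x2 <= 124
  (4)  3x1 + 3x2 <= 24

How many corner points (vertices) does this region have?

4

The feasible vertices (each the meet of two boundaries and inside every other half-plane) are:
  (-337/58, -697/58)
  (113/5, -73/5)
  (-1069/141, -1145/141)
  (49/5, -9/5)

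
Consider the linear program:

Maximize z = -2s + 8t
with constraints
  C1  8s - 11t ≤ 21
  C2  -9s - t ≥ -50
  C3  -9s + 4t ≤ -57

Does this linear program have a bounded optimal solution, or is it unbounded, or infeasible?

infeasible

The boundaries 8s - 11t = 21 and -9s - t = -50 meet at (571/107, 211/107), but that point violates -9s + 4t ≤ -57. Every candidate vertex is excluded by some other constraint, so the feasible region is empty.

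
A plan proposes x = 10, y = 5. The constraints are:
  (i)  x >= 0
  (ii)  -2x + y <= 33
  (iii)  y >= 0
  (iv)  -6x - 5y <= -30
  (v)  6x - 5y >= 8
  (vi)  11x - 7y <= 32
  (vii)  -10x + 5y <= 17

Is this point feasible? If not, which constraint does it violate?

Constraint (vi): 11x - 7y = 75, which is not ≤ 32. All other constraints are satisfied.

not feasible — violates (vi)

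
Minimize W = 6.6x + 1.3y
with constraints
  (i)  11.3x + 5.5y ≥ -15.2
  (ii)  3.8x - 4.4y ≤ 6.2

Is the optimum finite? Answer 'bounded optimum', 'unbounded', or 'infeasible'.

From the feasible point (-149/321, -581/321), moving in the direction (-5.5, 11.3) keeps every constraint satisfied while W decreases without bound.

unbounded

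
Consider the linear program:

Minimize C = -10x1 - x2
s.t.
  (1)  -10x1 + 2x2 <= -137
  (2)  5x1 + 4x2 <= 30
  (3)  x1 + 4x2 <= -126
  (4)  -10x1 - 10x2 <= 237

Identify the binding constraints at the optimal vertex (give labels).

Vertices and C = -10x1 - x2:
  (39, -165/4) → C = -1395/4
  (624/5, -297/2) → C = -2199/2
  (52/5, -341/10) → C = -699/10

The minimum is at (624/5, -297/2). Substituting into each constraint, equality holds for (2) and (4); the remaining constraints have slack.

(2) and (4)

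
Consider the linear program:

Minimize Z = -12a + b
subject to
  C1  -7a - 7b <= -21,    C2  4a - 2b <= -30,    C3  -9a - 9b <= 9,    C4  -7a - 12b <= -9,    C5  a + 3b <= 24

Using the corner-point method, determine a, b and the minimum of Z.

a = -3, b = 9, minimum Z = 45

Feasible corners and Z = -12a + b:
  (-4, 7) → Z = 55
  (-15/2, 21/2) → Z = 201/2
  (-3, 9) → Z = 45

At the optimal vertex, 4a - 2b = -30 and a + 3b = 24.
Solving simultaneously gives a = -3, b = 9.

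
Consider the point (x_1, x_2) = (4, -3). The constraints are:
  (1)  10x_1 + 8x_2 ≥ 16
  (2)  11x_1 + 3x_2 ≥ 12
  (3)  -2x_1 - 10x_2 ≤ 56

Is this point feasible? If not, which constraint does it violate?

feasible

(1): 16 ≥ 16 ✓
(2): 35 ≥ 12 ✓
(3): 22 ≤ 56 ✓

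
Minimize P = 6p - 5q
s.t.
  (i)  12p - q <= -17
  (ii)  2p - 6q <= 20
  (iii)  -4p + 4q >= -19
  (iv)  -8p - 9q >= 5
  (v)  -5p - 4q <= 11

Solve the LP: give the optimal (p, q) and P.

p = -79/13, q = 63/13, minimum P = -789/13

Feasible corners and P = 6p - 5q:
  (-79/58, 19/29) → P = -332/29
  (-79/53, -47/53) → P = -239/53
  (-79/13, 63/13) → P = -789/13

At the optimal vertex, -8p - 9q = 5 and -5p - 4q = 11.
Solving simultaneously gives p = -79/13, q = 63/13.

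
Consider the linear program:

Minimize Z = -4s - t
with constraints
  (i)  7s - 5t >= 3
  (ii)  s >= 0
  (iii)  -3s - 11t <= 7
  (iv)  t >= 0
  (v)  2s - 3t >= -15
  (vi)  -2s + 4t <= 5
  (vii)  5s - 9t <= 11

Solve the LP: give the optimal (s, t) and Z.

s = 89/2, t = 47/2, minimum Z = -403/2

Vertices and Z = -4s - t:
  (3/7, 0) → Z = -12/7
  (37/18, 41/18) → Z = -21/2
  (11/5, 0) → Z = -44/5
  (89/2, 47/2) → Z = -403/2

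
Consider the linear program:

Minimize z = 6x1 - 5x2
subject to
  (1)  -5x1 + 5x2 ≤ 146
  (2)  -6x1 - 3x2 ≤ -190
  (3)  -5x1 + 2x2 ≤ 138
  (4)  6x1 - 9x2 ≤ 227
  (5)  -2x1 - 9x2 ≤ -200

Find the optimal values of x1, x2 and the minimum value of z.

Corner points and z = 6x1 - 5x2:
  (512/45, 1826/45) → z = -6058/45
  (185/8, 205/12) → z = 160/3
  (427/8, 373/36) → z = 2416/9
The feasible region is unbounded (it extends along (1, 1), (3, 2)), but z strictly increases along every unbounded feasible direction, so there is no improving ray and the minimum is attained at a vertex.

x1 = 512/45, x2 = 1826/45, minimum z = -6058/45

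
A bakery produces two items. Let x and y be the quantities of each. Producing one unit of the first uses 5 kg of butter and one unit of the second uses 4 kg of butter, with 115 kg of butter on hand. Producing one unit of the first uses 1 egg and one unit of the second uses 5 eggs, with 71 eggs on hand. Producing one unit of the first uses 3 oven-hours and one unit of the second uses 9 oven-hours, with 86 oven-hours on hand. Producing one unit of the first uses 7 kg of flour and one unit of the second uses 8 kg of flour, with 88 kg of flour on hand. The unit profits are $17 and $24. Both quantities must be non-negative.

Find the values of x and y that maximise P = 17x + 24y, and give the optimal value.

Vertices and P = 17x + 24y:
  (0, 0) → P = 0
  (0, 86/9) → P = 688/3
  (88/7, 0) → P = 1496/7
  (8/3, 26/3) → P = 760/3

At the optimal vertex, 3x + 9y = 86 and 7x + 8y = 88.
Solving simultaneously gives x = 8/3, y = 26/3.

x = 8/3, y = 26/3, maximum P = 760/3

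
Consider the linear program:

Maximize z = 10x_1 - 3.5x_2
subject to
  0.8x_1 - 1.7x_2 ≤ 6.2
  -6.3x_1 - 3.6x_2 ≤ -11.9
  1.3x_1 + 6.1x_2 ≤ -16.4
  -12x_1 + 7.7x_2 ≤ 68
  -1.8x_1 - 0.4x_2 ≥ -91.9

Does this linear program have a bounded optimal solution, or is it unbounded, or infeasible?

infeasible

The boundaries 0.8x_1 - 1.7x_2 = 6.2 and -6.3x_1 - 3.6x_2 = -11.9 meet at (4255/1359, -2954/1359), but that point violates 1.3x_1 + 6.1x_2 ≤ -16.4. Every candidate vertex is excluded by some other constraint, so the feasible region is empty.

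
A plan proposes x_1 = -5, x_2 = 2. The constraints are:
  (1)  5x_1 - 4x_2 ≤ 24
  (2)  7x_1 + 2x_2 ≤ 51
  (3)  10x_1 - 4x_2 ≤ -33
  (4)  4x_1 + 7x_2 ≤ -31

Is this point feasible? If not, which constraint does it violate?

not feasible — violates (4)

Constraint (4): 4x_1 + 7x_2 = -6, which is not ≤ -31. All other constraints are satisfied.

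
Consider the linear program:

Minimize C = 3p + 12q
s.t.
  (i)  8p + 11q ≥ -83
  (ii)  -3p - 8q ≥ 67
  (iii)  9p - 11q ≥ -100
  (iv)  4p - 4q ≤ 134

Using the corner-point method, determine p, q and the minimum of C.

At the optimal vertex, 8p + 11q = -83 and 4p - 4q = 134.
Solving simultaneously gives p = 571/38, q = -351/19.

p = 571/38, q = -351/19, minimum C = -6711/38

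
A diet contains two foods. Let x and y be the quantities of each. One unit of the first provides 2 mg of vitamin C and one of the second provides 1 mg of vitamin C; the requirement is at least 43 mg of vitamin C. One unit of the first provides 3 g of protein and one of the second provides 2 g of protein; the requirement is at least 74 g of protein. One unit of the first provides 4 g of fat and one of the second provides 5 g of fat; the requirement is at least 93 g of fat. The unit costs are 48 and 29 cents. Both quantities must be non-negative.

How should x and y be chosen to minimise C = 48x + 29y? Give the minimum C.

Vertices and C = 48x + 29y:
  (0, 43) → C = 1247
  (74/3, 0) → C = 1184
  (12, 19) → C = 1127
The feasible region is unbounded (it extends along (0, 1), (1, 0)), but C strictly increases along every unbounded feasible direction, so there is no improving ray and the minimum is attained at a vertex.

At the optimal vertex, 2x + y = 43 and 3x + 2y = 74.
Solving simultaneously gives x = 12, y = 19.

x = 12, y = 19, minimum C = 1127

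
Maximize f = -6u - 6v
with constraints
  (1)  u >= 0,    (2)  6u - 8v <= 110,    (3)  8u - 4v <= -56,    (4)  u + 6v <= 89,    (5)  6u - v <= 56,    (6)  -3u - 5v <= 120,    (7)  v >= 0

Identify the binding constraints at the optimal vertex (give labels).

Vertices and f = -6u - 6v:
  (0, 14) → f = -84
  (0, 89/6) → f = -89
  (5/13, 192/13) → f = -1182/13

The maximum is at (0, 14). Substituting into each constraint, equality holds for (1) and (3); the remaining constraints have slack.

(1) and (3)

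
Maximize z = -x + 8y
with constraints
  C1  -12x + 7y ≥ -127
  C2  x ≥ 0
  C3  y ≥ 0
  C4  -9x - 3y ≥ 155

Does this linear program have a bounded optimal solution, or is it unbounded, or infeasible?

infeasible

The boundaries -12x + 7y = -127 and y = 0 meet at (127/12, 0), but that point violates -9x - 3y ≥ 155. Every candidate vertex is excluded by some other constraint, so the feasible region is empty.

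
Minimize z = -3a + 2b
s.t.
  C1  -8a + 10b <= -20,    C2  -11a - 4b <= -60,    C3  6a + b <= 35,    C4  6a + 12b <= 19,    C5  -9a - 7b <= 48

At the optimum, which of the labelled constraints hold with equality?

Feasible corners and z = -3a + 2b:
  (80/13, -25/13) → z = -290/13
  (161/27, -151/108) → z = -1117/54
  (401/66, -16/11) → z = -465/22

The minimum is at (80/13, -25/13). Substituting into each constraint, equality holds for C2 and C3; the remaining constraints have slack.

C2 and C3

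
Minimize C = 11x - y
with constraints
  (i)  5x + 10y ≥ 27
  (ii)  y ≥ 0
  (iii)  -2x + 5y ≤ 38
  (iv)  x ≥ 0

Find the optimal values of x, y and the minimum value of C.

Feasible corners and C = 11x - y:
  (27/5, 0) → C = 297/5
  (0, 27/10) → C = -27/10
  (0, 38/5) → C = -38/5
The feasible region is unbounded (it extends along (1, 0), (5, 2)), but C strictly increases along every unbounded feasible direction, so there is no improving ray and the minimum is attained at a vertex.

At the optimal vertex, -2x + 5y = 38 and x = 0.
Solving simultaneously gives x = 0, y = 38/5.

x = 0, y = 38/5, minimum C = -38/5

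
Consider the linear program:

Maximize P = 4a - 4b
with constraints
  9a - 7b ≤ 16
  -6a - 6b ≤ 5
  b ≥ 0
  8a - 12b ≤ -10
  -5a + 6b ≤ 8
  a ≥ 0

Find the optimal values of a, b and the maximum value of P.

Corner points and P = 4a - 4b:
  (131/26, 109/26) → P = 44/13
  (8, 8) → P = 0
  (0, 5/6) → P = -10/3
  (0, 4/3) → P = -16/3

a = 131/26, b = 109/26, maximum P = 44/13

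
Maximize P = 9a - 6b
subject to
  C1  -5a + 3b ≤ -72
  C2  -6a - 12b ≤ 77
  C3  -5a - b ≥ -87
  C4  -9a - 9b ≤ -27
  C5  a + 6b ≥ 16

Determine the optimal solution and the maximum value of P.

a = 506/29, b = -7/29, maximum P = 4596/29

Vertices and P = 9a - 6b:
  (333/20, 15/4) → P = 2547/20
  (160/11, 8/33) → P = 1424/11
  (506/29, -7/29) → P = 4596/29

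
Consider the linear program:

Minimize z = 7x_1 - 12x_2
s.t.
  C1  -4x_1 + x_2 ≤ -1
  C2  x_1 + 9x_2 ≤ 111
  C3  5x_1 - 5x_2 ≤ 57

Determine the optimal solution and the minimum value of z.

x_1 = 120/37, x_2 = 443/37, minimum z = -4476/37

Corner points and z = 7x_1 - 12x_2:
  (120/37, 443/37) → z = -4476/37
  (-52/15, -223/15) → z = 2312/15
  (534/25, 249/25) → z = 30

The binding constraints are -4x_1 + x_2 = -1 and x_1 + 9x_2 = 111.
Solving simultaneously gives x_1 = 120/37, x_2 = 443/37.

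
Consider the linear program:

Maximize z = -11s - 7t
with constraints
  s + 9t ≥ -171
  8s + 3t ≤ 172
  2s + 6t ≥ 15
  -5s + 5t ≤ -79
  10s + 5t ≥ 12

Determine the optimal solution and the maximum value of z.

s = 549/40, t = -83/40, maximum z = -2729/20

Extreme points and z = -11s - 7t:
  (47/2, -16/3) → z = -1327/6
  (1097/55, 228/55) → z = -13663/55
  (549/40, -83/40) → z = -2729/20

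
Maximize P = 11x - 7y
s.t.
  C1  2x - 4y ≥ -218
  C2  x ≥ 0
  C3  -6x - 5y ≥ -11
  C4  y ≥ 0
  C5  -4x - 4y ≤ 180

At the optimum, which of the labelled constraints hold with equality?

Corner points and P = 11x - 7y:
  (0, 11/5) → P = -77/5
  (0, 0) → P = 0
  (11/6, 0) → P = 121/6

The maximum is at (11/6, 0). Substituting into each constraint, equality holds for C3 and C4; the remaining constraints have slack.

C3 and C4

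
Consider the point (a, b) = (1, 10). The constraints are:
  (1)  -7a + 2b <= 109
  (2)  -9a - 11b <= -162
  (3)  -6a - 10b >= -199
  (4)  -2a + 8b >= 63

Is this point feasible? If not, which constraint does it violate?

Constraint (2): -9a - 11b = -119, which is not ≤ -162. All other constraints are satisfied.

not feasible — violates (2)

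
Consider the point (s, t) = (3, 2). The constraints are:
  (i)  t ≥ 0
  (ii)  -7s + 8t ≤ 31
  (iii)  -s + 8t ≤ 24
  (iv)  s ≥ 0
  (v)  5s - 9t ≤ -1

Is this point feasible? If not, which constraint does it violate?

(i): 2 ≥ 0 ✓
(ii): -5 ≤ 31 ✓
(iii): 13 ≤ 24 ✓
(iv): 3 ≥ 0 ✓
(v): -3 ≤ -1 ✓

feasible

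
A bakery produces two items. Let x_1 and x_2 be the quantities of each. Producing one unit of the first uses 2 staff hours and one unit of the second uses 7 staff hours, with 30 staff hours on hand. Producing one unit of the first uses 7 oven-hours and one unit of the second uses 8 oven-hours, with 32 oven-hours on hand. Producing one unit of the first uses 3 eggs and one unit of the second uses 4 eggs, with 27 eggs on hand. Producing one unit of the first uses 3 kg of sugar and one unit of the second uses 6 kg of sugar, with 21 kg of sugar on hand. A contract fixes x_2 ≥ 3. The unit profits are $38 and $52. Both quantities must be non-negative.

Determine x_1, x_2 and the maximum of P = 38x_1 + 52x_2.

The binding constraints are 3x_1 + 6x_2 = 21 and x_2 = 3.
Solving simultaneously gives x_1 = 1, x_2 = 3.

x_1 = 1, x_2 = 3, maximum P = 194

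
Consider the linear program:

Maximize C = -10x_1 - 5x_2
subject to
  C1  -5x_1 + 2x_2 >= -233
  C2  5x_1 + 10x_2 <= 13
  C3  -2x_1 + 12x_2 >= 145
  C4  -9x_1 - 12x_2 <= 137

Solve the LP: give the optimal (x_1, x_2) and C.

x_1 = -763/15, x_2 = 401/15, maximum C = 375

Vertices and C = -10x_1 - 5x_2:
  (-647/40, 751/80) → C = 1837/16
  (-763/15, 401/15) → C = 375
  (-282/11, 1031/132) → C = 28685/132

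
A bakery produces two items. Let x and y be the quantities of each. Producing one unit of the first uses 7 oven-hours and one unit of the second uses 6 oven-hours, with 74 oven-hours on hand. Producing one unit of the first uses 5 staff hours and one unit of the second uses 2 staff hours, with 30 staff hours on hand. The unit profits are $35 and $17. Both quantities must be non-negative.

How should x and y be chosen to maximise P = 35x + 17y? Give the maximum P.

The optimum lies where 7x + 6y = 74 and 5x + 2y = 30.
Solving simultaneously gives x = 2, y = 10.

x = 2, y = 10, maximum P = 240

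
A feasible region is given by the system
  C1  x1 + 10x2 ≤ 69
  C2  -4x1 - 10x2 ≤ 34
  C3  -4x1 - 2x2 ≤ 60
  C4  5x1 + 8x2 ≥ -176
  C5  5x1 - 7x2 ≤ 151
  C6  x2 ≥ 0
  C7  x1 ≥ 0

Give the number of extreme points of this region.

4

The feasible vertices (each the meet of two boundaries and inside every other half-plane) are:
  (1993/57, 194/57)
  (0, 69/10)
  (151/5, 0)
  (0, 0)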